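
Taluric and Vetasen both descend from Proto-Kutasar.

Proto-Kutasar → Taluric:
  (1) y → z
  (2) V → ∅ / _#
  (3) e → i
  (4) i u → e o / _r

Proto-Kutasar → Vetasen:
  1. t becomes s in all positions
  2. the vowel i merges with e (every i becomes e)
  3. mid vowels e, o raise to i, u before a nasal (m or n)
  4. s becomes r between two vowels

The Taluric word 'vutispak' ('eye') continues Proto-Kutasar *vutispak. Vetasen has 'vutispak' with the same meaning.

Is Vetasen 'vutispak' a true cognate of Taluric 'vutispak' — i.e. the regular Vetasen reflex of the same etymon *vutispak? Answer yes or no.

Derive the expected Vetasen reflex of *vutispak:
Vetasen: *vutispak
  vutispak → vusispak   [unconditioned shift]
  vusispak → vusespak   [vowel merger]
  vusespak (rule 3 does not apply)
  vusespak → vurespak   [rhotacism]
  giving Vetasen vurespak.
The regular Vetasen reflex would be 'vurespak', but the attested form is 'vutispak'. The correspondence is irregular, so they are not cognates (the Vetasen form has a different source).

no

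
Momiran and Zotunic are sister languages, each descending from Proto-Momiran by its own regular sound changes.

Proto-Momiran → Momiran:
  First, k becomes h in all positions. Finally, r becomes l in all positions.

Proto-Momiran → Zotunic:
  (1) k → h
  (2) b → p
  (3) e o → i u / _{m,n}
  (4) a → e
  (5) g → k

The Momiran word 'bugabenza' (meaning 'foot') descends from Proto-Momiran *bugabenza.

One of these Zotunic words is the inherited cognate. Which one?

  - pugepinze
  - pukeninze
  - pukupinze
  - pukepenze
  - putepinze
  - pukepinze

pukepinze

Zotunic: *bugabenza
  bugabenza (rule 1 does not apply)
  bugabenza → pugapenza   [unconditioned shift]
  pugapenza → pugapinza   [pre-nasal raising]
  pugapinza → pugepinze   [vowel merger]
  pugepinze → pukepinze   [unconditioned shift]
  giving Zotunic pukepinze.
The other candidates each miss or misapply at least one Zotunic change.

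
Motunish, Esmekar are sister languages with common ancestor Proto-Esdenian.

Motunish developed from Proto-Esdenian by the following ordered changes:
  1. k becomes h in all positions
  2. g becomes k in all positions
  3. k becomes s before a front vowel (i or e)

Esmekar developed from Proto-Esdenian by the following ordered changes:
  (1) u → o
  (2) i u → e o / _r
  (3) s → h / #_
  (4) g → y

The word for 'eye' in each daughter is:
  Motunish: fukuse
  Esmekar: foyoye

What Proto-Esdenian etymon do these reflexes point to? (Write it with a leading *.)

*fuguge

Position 3: Motunish has k, Esmekar has y. In Motunish, k can only continue *g, so the proto-segment is *g.
Position 2: Motunish has u, Esmekar has o. Motunish preserves u here (none of its changes turn any other segment into u), so the proto-segment is *u.
Verify the candidate proto-form against each daughter:
Motunish: start from *fuguge.
  rule 1: no change — fuguge
  rule 2 (unconditioned shift): fuguge → fukuke
  rule 3 (palatalisation): fukuke → fukuse
  ⇒ Motunish fukuse
Esmekar: *fuguge > fogoge > foyoye  (by vowel merger, unconditioned shift)
Only *fuguge yields all of Motunish fukuse, Esmekar foyoye.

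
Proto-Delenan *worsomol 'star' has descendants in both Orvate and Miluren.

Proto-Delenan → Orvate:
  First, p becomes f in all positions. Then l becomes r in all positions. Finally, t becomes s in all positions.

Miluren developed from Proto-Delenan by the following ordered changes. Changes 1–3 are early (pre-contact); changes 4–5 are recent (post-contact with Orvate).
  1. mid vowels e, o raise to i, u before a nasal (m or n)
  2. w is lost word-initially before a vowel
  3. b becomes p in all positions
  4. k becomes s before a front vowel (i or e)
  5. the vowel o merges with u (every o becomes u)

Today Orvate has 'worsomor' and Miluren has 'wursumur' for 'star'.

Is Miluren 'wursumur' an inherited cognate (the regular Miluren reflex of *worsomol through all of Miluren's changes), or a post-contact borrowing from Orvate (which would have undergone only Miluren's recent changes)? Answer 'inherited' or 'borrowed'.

If inherited, *worsomol would pass through all of Miluren's changes:
Miluren: *worsomol
  worsomol → worsumol   [pre-nasal raising]
  worsumol → orsumol   [glide loss]
  orsumol (rule 3 does not apply)
  orsumol (rule 4 does not apply)
  orsumol → ursumul   [vowel merger]
  giving Miluren ursumul.
If borrowed from Orvate 'worsomor' after the early changes, it would undergo only the recent ones:
  rule 4 (palatalisation): no change (worsomor)
  rule 5 (vowel merger): worsomor → wursumur
  ⇒ as a loan: wursumur
Miluren 'wursumur' matches the loan outcome 'wursumur', not the inherited 'ursumul' — it skipped the early Miluren changes, so it was borrowed from Orvate.

borrowed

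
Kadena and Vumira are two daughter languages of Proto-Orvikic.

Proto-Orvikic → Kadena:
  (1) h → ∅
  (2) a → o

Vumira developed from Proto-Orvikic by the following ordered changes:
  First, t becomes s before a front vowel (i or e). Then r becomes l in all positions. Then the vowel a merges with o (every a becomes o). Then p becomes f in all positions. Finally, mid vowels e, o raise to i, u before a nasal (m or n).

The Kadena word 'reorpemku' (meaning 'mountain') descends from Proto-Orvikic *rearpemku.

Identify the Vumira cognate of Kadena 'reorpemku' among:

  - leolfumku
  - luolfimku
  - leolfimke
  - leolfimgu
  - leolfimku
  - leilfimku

Vumira: *rearpemku
  rearpemku (rule 1 does not apply)
  rearpemku → lealpemku   [unconditioned shift]
  lealpemku → leolpemku   [vowel merger]
  leolpemku → leolfemku   [unconditioned shift]
  leolfemku → leolfimku   [pre-nasal raising]
  giving Vumira leolfimku.
Only 'leolfimku' matches the regular Vumira development of *rearpemku.

leolfimku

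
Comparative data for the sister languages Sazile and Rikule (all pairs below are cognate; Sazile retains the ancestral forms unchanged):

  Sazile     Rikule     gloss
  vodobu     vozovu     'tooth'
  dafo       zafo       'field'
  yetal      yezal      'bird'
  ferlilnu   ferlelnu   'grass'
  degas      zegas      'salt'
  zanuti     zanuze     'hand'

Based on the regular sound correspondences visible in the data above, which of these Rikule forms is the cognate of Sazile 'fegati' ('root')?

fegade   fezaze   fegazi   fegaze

zanuti ~ zanuze — Sazile t corresponds to Rikule z between vowels (before a front vowel).
zanuti ~ zanuze — Sazile i corresponds to Rikule e word-finally.
Applying these to Sazile 'fegati':
  fegati → fegazi   (t→z between vowels (before a front vowel))
  fegazi → fegaze   (i→e word-finally)
So the Rikule cognate is 'fegaze'.

fegaze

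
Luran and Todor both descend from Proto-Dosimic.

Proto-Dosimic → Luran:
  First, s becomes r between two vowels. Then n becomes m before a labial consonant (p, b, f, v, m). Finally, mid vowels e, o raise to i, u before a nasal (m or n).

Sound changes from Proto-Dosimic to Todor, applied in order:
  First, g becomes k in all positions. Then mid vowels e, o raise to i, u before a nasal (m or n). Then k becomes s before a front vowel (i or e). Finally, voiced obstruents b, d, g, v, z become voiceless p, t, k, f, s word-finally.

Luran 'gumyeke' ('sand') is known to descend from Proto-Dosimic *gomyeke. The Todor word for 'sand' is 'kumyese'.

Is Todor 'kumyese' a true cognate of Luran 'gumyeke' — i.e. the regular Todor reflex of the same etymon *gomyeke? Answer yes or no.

yes

Derive the expected Todor reflex of *gomyeke:
Todor: *gomyeke > komyeke > kumyeke > kumyese  (by unconditioned shift, pre-nasal raising, palatalisation)
Todor 'kumyese' matches the regular reflex exactly, so the pair is cognate.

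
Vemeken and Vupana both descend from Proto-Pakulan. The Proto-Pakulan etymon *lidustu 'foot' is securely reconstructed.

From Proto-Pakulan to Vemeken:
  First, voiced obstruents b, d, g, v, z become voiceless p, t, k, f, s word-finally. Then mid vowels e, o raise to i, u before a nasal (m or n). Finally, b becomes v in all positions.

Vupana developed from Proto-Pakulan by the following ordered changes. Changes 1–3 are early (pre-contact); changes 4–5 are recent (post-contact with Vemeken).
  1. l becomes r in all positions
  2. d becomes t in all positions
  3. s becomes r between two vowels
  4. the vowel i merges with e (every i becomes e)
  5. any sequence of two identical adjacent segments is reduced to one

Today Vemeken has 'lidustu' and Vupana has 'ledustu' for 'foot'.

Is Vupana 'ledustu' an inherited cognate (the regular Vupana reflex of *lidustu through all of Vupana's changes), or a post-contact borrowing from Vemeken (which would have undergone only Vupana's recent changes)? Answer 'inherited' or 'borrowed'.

borrowed

If inherited, *lidustu would pass through all of Vupana's changes:
Vupana: *lidustu
  lidustu → ridustu   [unconditioned shift]
  ridustu → ritustu   [unconditioned shift]
  ritustu (rule 3 does not apply)
  ritustu → retustu   [vowel merger]
  retustu (rule 5 does not apply)
  giving Vupana retustu.
If borrowed from Vemeken 'lidustu' after the early changes, it would undergo only the recent ones:
  rule 4 (vowel merger): lidustu → ledustu
  rule 5 (degemination): no change (ledustu)
  ⇒ as a loan: ledustu
Vupana 'ledustu' matches the loan outcome 'ledustu', not the inherited 'retustu' — it skipped the early Vupana changes, so it was borrowed from Vemeken.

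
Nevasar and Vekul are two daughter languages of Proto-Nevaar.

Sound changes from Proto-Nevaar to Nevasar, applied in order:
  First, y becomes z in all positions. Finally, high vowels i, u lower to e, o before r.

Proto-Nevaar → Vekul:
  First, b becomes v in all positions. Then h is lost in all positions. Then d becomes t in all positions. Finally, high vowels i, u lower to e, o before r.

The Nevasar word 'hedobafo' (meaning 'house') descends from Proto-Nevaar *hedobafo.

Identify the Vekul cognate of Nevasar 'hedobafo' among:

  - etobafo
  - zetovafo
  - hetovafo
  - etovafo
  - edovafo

etovafo

Vekul: *hedobafo
  hedobafo → hedovafo   [unconditioned shift]
  hedovafo → edovafo   [h-loss]
  edovafo → etovafo   [unconditioned shift]
  etovafo (rule 4 does not apply)
  giving Vekul etovafo.
Only 'etovafo' matches the regular Vekul development of *hedobafo.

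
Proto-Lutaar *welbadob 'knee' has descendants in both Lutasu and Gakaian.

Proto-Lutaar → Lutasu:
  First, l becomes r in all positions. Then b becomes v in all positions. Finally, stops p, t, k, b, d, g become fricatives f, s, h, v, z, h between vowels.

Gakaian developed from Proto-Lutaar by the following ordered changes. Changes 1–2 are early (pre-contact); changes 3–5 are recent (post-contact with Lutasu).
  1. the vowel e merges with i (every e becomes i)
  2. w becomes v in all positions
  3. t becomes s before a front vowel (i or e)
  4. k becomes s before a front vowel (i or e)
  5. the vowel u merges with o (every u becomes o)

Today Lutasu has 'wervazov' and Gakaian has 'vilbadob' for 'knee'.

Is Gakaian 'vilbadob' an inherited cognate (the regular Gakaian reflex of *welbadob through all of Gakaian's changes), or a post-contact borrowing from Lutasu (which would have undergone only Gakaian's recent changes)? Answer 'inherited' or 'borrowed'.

If inherited, *welbadob would pass through all of Gakaian's changes:
Gakaian: start from *welbadob.
  rule 1 (vowel merger): welbadob → wilbadob
  rule 2 (unconditioned shift): wilbadob → vilbadob
  rule 3: no change — vilbadob
  rule 4: no change — vilbadob
  rule 5: no change — vilbadob
  ⇒ Gakaian vilbadob
If borrowed from Lutasu 'wervazov' after the early changes, it would undergo only the recent ones:
  rule 3 (palatalisation): no change (wervazov)
  rule 4 (palatalisation): no change (wervazov)
  rule 5 (vowel merger): no change (wervazov)
  ⇒ as a loan: wervazov
Gakaian 'vilbadob' matches the inherited outcome exactly, so it is an inherited cognate, not a loan.

inherited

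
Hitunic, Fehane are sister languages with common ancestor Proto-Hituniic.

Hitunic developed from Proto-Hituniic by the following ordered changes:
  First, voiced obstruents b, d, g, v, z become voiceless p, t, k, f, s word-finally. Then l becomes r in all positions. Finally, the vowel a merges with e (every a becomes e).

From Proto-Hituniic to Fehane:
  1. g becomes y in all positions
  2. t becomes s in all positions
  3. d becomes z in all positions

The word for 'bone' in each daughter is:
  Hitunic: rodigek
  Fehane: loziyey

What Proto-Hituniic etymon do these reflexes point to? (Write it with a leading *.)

Position 7: Hitunic has k, Fehane has y. Taking the neighbouring segments as reconstructed: Hitunic k could go back to *k or *g; Fehane y could go back to *g or *y — the one source consistent with every daughter is *g.
Position 3: Hitunic has d, Fehane has z. Hitunic preserves d here (none of its changes turn any other segment into d), so the proto-segment is *d.
Position 1: Hitunic has r, Fehane has l. Fehane preserves l here (none of its changes turn any other segment into l), so the proto-segment is *l.
Verify the candidate proto-form against each daughter:
Hitunic: *lodigeg
  lodigeg → lodigek   [final devoicing]
  lodigek → rodigek   [unconditioned shift]
  rodigek (rule 3 does not apply)
  giving Hitunic rodigek.
Fehane: *lodigeg > lodiyey > loziyey  (by unconditioned shift, unconditioned shift)
No other proto-form is consistent with every reflex, so the reconstruction is *lodigeg.

*lodigeg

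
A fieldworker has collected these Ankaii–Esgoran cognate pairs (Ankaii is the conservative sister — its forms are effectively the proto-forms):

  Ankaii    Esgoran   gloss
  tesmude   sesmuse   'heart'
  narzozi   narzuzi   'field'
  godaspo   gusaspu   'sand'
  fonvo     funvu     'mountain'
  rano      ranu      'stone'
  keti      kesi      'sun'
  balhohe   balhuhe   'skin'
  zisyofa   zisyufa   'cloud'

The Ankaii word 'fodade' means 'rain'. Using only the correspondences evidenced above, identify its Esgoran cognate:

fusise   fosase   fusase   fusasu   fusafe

fusase

narzozi ~ narzuzi, godaspo ~ gusaspu — Ankaii o corresponds to Esgoran u after a consonant, before a consonant other than r, m, n, p, b, f, v.
godaspo ~ gusaspu — Ankaii d corresponds to Esgoran s between vowels (before a back vowel).
tesmude ~ sesmuse — Ankaii d corresponds to Esgoran s between vowels (before a front vowel).
Applying these to Ankaii 'fodade':
  fodade → fudade   (o→u after a consonant, before a consonant other than r, m, n, p, b, f, v)
  fudade → fusade   (d→s between vowels (before a back vowel))
  fusade → fusase   (d→s between vowels (before a front vowel))
So the Esgoran cognate is 'fusase'.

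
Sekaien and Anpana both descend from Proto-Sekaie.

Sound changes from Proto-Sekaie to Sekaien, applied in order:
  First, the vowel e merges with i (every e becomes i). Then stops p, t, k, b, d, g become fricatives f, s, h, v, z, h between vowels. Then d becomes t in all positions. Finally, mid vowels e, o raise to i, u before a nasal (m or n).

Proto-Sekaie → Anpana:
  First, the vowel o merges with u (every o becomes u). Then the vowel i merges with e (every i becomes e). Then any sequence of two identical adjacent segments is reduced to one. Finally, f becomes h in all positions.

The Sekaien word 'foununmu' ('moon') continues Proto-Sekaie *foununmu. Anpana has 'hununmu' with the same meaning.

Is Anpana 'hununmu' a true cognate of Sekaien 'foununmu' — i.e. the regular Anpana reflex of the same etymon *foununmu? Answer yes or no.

yes

Derive the expected Anpana reflex of *foununmu:
Anpana: start from *foununmu.
  rule 1 (vowel merger): foununmu → fuununmu
  rule 2: no change — fuununmu
  rule 3 (degemination): fuununmu → fununmu
  rule 4 (unconditioned shift): fununmu → hununmu
  ⇒ Anpana hununmu
Anpana 'hununmu' matches the regular reflex exactly, so the pair is cognate.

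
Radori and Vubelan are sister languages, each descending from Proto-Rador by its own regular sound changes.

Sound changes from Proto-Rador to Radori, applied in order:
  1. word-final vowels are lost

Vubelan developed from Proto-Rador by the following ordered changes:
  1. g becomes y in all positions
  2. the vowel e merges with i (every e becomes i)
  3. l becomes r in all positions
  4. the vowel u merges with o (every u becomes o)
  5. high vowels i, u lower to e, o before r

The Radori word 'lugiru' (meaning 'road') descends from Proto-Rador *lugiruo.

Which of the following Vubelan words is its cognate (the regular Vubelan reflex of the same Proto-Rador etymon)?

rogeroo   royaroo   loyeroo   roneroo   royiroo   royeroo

royeroo

Vubelan: *lugiruo
  lugiruo → luyiruo   [unconditioned shift]
  luyiruo (rule 2 does not apply)
  luyiruo → ruyiruo   [unconditioned shift]
  ruyiruo → royiroo   [vowel merger]
  royiroo → royeroo   [pre-rhotic lowering]
  giving Vubelan royeroo.
The other candidates each miss or misapply at least one Vubelan change.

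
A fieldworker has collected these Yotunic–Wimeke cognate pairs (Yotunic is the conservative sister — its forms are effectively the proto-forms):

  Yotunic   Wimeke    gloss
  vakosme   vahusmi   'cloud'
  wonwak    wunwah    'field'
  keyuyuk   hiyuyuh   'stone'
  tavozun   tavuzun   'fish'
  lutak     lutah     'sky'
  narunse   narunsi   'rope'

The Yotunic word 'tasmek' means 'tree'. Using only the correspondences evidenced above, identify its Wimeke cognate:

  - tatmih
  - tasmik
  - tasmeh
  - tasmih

keyuyuk ~ hiyuyuh — Yotunic e corresponds to Wimeke i after a consonant, before a consonant other than r, m, n, p, b, f, v.
wonwak ~ wunwah, keyuyuk ~ hiyuyuh — Yotunic k corresponds to Wimeke h word-finally.
Applying these to Yotunic 'tasmek':
  tasmek → tasmik   (e→i after a consonant, before a consonant other than r, m, n, p, b, f, v)
  tasmik → tasmih   (k→h word-finally)
So the Wimeke cognate is 'tasmih'.

tasmih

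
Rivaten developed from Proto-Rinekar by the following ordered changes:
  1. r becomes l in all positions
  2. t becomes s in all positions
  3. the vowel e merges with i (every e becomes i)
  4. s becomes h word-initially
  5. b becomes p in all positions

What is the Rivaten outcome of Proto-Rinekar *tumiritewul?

humilisiwul

Rivaten: start from *tumiritewul.
  rule 1 (unconditioned shift): tumiritewul → tumilitewul
  rule 2 (unconditioned shift): tumilitewul → sumilisewul
  rule 3 (vowel merger): sumilisewul → sumilisiwul
  rule 4 (debuccalisation): sumilisiwul → humilisiwul
  rule 5: no change — humilisiwul
  ⇒ Rivaten humilisiwul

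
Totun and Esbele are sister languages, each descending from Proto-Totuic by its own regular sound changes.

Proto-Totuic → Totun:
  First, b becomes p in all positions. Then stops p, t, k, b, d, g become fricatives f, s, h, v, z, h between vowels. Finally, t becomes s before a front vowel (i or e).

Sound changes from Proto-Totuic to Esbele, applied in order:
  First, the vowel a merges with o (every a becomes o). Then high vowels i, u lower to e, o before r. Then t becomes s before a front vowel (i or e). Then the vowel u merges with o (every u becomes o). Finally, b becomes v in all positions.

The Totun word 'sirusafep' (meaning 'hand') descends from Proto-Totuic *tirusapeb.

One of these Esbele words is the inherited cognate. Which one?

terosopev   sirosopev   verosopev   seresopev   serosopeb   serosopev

Esbele: *tirusapeb
  tirusapeb → tirusopeb   [vowel merger]
  tirusopeb → terusopeb   [pre-rhotic lowering]
  terusopeb → serusopeb   [palatalisation]
  serusopeb → serosopeb   [vowel merger]
  serosopeb → serosopev   [unconditioned shift]
  giving Esbele serosopev.
Only 'serosopev' matches the regular Esbele development of *tirusapeb.

serosopev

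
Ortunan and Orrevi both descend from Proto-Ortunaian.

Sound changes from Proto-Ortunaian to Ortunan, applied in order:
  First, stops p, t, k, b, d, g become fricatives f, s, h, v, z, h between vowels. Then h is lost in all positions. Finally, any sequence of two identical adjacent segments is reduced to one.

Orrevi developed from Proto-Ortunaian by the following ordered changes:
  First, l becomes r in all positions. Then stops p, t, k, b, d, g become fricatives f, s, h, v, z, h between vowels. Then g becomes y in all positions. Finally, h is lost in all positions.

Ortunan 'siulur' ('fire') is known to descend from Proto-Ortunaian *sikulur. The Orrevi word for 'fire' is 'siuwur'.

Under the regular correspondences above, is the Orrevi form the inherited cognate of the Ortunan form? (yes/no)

no

Derive the expected Orrevi reflex of *sikulur:
Orrevi: start from *sikulur.
  rule 1 (unconditioned shift): sikulur → sikurur
  rule 2 (intervocalic lenition): sikurur → sihurur
  rule 3: no change — sihurur
  rule 4 (h-loss): sihurur → siurur
  ⇒ Orrevi siurur
The regular Orrevi reflex would be 'siurur', but the attested form is 'siuwur'. The correspondence is irregular, so they are not cognates (the Orrevi form has a different source).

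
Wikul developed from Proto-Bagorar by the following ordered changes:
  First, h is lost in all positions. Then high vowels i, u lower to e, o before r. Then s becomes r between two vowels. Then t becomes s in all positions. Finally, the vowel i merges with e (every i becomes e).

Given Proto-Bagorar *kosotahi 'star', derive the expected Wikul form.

korosae

Wikul: *kosotahi
  kosotahi → kosotai   [h-loss]
  kosotai (rule 2 does not apply)
  kosotai → korotai   [rhotacism]
  korotai → korosai   [unconditioned shift]
  korosai → korosae   [vowel merger]
  giving Wikul korosae.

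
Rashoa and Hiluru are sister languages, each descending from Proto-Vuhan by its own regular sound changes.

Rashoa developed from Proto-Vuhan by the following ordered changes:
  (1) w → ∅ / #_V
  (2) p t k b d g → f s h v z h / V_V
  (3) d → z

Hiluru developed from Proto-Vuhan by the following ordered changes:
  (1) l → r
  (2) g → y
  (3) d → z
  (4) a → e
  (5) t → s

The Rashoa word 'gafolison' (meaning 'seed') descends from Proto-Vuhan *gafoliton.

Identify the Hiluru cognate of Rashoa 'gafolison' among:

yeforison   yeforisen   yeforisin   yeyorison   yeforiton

Hiluru: *gafoliton > gaforiton > yaforiton > yeforiton > yeforison  (by unconditioned shift, unconditioned shift, vowel merger, unconditioned shift)
The other candidates each miss or misapply at least one Hiluru change.

yeforison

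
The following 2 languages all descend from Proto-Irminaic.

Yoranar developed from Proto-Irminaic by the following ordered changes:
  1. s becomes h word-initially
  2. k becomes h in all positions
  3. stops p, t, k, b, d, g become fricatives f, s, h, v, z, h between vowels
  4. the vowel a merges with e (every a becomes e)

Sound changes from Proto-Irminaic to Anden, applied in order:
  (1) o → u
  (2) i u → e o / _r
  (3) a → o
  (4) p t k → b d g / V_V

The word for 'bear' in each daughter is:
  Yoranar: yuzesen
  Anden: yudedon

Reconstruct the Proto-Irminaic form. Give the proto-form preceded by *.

*yudetan

Position 5: Yoranar has s, Anden has d. Taking the neighbouring segments as reconstructed: Yoranar s could go back to *t or *s; Anden d could go back to *t or *d — the one source consistent with every daughter is *t.
Position 3: Yoranar has z, Anden has d. Taking the neighbouring segments as reconstructed: Yoranar z could go back to *d or *z; Anden d could go back to *t or *d — the one source consistent with every daughter is *d.
Continuing position by position gives *yudetan; check it forward:
Yoranar: *yudetan
  yudetan (rule 1 does not apply)
  yudetan (rule 2 does not apply)
  yudetan → yuzesan   [intervocalic lenition]
  yuzesan → yuzesen   [vowel merger]
  giving Yoranar yuzesen.
Anden: *yudetan
  yudetan (rule 1 does not apply)
  yudetan (rule 2 does not apply)
  yudetan → yudeton   [vowel merger]
  yudeton → yudedon   [intervocalic voicing]
  giving Anden yudedon.
Only *yudetan yields all of Yoranar yuzesen, Anden yudedon.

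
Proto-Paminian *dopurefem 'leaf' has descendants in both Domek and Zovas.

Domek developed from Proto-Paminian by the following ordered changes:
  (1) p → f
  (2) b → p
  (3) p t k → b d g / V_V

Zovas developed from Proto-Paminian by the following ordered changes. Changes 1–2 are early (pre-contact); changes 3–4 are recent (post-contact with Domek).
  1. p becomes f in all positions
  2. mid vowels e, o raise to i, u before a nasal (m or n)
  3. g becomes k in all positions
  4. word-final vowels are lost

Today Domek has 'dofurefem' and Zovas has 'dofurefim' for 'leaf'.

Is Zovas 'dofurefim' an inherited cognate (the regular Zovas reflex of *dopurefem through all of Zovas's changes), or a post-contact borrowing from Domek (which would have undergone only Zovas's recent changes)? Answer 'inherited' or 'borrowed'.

If inherited, *dopurefem would pass through all of Zovas's changes:
Zovas: *dopurefem > dofurefem > dofurefim  (by unconditioned shift, pre-nasal raising)
If borrowed from Domek 'dofurefem' after the early changes, it would undergo only the recent ones:
  rule 3 (unconditioned shift): no change (dofurefem)
  rule 4 (apocope): no change (dofurefem)
  ⇒ as a loan: dofurefem
Zovas 'dofurefim' matches the inherited outcome exactly, so it is an inherited cognate, not a loan.

inherited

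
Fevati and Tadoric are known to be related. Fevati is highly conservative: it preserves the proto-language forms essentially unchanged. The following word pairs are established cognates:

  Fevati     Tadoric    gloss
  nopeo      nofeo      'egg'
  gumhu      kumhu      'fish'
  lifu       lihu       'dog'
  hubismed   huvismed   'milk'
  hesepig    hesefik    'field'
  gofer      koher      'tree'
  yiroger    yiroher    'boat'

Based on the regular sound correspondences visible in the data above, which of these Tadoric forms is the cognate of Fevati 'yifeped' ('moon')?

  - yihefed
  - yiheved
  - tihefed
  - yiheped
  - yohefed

gofer ~ koher — Fevati f corresponds to Tadoric h between vowels (before a front vowel).
nopeo ~ nofeo — Fevati p corresponds to Tadoric f between vowels (before a front vowel).
Applying these to Fevati 'yifeped':
  yifeped → yiheped   (f→h between vowels (before a front vowel))
  yiheped → yihefed   (p→f between vowels (before a front vowel))
So the Tadoric cognate is 'yihefed'.

yihefed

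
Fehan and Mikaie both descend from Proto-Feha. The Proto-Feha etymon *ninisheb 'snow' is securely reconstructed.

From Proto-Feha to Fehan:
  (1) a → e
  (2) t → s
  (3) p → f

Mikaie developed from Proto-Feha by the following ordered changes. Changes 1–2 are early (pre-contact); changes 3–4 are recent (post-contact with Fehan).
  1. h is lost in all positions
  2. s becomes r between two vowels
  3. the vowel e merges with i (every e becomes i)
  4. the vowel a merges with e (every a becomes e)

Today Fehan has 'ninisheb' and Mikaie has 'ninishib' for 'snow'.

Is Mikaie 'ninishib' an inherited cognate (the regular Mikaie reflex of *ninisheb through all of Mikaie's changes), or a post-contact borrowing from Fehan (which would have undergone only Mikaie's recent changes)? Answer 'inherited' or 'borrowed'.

If inherited, *ninisheb would pass through all of Mikaie's changes:
Mikaie: *ninisheb
  ninisheb → niniseb   [h-loss]
  niniseb → ninireb   [rhotacism]
  ninireb → ninirib   [vowel merger]
  ninirib (rule 4 does not apply)
  giving Mikaie ninirib.
If borrowed from Fehan 'ninisheb' after the early changes, it would undergo only the recent ones:
  rule 3 (vowel merger): ninisheb → ninishib
  rule 4 (vowel merger): no change (ninishib)
  ⇒ as a loan: ninishib
Mikaie 'ninishib' matches the loan outcome 'ninishib', not the inherited 'ninirib' — it skipped the early Mikaie changes, so it was borrowed from Fehan.

borrowed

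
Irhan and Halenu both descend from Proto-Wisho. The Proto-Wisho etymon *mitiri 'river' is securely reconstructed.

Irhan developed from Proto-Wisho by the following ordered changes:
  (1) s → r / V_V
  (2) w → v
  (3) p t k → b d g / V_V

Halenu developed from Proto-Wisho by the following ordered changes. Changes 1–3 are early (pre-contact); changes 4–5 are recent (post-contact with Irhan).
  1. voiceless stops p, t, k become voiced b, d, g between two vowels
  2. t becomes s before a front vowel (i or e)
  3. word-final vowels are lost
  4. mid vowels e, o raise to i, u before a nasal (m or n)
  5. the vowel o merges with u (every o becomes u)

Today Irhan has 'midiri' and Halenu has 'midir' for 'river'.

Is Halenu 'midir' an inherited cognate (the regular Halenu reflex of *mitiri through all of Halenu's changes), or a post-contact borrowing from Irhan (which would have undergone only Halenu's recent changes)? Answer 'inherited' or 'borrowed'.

inherited

If inherited, *mitiri would pass through all of Halenu's changes:
Halenu: *mitiri > midiri > midir  (by intervocalic voicing, apocope)
If borrowed from Irhan 'midiri' after the early changes, it would undergo only the recent ones:
  rule 4 (pre-nasal raising): no change (midiri)
  rule 5 (vowel merger): no change (midiri)
  ⇒ as a loan: midiri
Halenu 'midir' matches the inherited outcome exactly, so it is an inherited cognate, not a loan.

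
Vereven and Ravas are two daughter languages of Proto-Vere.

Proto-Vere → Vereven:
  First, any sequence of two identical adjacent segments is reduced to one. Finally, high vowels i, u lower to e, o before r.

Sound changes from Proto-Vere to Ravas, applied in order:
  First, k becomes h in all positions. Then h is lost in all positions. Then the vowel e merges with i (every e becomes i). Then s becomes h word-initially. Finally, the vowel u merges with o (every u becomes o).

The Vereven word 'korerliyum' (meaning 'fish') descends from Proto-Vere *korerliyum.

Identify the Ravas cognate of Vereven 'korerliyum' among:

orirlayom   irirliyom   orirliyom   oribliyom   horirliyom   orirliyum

Ravas: *korerliyum
  korerliyum → horerliyum   [unconditioned shift]
  horerliyum → orerliyum   [h-loss]
  orerliyum → orirliyum   [vowel merger]
  orirliyum (rule 4 does not apply)
  orirliyum → orirliyom   [vowel merger]
  giving Ravas orirliyom.
The other candidates each miss or misapply at least one Ravas change.

orirliyom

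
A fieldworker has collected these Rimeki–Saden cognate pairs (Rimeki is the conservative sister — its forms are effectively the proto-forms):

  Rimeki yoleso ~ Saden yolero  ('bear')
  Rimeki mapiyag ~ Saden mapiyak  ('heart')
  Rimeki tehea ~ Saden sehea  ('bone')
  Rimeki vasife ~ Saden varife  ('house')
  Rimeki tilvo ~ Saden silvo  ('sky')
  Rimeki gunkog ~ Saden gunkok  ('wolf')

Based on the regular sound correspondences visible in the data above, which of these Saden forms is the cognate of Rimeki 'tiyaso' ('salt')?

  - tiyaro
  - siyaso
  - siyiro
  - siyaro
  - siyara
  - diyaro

siyaro

tilvo ~ silvo — Rimeki t corresponds to Saden s word-initially before a front vowel.
yoleso ~ yolero — Rimeki s corresponds to Saden r between vowels (before a back vowel).
Applying these to Rimeki 'tiyaso':
  tiyaso → siyaso   (t→s word-initially before a front vowel)
  siyaso → siyaro   (s→r between vowels (before a back vowel))
So the Saden cognate is 'siyaro'.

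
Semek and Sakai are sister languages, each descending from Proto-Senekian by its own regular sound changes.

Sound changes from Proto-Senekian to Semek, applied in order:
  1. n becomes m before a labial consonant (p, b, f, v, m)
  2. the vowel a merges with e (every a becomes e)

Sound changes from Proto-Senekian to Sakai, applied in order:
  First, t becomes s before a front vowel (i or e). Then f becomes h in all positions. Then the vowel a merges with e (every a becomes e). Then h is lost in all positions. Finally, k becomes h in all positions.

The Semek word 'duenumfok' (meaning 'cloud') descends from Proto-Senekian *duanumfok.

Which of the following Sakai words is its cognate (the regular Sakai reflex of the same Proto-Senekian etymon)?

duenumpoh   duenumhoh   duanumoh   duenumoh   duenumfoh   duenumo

duenumoh

Sakai: start from *duanumfok.
  rule 1: no change — duanumfok
  rule 2 (unconditioned shift): duanumfok → duanumhok
  rule 3 (vowel merger): duanumhok → duenumhok
  rule 4 (h-loss): duenumhok → duenumok
  rule 5 (unconditioned shift): duenumok → duenumoh
  ⇒ Sakai duenumoh
Only 'duenumoh' matches the regular Sakai development of *duanumfok.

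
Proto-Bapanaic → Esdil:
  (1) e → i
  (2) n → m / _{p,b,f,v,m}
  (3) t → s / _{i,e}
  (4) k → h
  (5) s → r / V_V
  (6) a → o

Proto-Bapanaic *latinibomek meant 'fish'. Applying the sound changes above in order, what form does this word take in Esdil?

Esdil: *latinibomek > latinibomik > lasinibomik > lasinibomih > larinibomih > lorinibomih  (by vowel merger, palatalisation, unconditioned shift, rhotacism, vowel merger)

lorinibomih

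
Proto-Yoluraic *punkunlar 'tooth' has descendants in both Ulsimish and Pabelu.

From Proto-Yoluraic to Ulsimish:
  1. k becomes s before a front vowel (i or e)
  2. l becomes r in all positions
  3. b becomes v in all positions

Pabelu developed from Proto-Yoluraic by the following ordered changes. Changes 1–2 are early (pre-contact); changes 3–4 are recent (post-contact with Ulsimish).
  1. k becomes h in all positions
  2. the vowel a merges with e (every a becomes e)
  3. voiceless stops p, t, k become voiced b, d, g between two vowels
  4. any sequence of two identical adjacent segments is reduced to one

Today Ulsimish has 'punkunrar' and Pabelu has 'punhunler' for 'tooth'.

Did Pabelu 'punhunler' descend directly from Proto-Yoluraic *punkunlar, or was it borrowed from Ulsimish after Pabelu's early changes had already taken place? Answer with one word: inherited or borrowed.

inherited

If inherited, *punkunlar would pass through all of Pabelu's changes:
Pabelu: *punkunlar
  punkunlar → punhunlar   [unconditioned shift]
  punhunlar → punhunler   [vowel merger]
  punhunler (rule 3 does not apply)
  punhunler (rule 4 does not apply)
  giving Pabelu punhunler.
If borrowed from Ulsimish 'punkunrar' after the early changes, it would undergo only the recent ones:
  rule 3 (intervocalic voicing): no change (punkunrar)
  rule 4 (degemination): no change (punkunrar)
  ⇒ as a loan: punkunrar
Pabelu 'punhunler' matches the inherited outcome exactly, so it is an inherited cognate, not a loan.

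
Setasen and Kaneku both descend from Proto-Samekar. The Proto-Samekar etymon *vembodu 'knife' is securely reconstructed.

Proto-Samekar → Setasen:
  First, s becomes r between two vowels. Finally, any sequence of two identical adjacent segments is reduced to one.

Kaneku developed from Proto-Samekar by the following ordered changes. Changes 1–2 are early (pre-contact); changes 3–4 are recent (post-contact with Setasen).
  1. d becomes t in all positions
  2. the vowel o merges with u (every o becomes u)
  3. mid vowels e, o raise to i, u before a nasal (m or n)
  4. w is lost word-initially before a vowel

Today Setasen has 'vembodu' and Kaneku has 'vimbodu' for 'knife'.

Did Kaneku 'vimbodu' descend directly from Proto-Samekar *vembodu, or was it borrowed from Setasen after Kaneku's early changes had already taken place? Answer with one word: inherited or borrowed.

If inherited, *vembodu would pass through all of Kaneku's changes:
Kaneku: *vembodu
  vembodu → vembotu   [unconditioned shift]
  vembotu → vembutu   [vowel merger]
  vembutu → vimbutu   [pre-nasal raising]
  vimbutu (rule 4 does not apply)
  giving Kaneku vimbutu.
If borrowed from Setasen 'vembodu' after the early changes, it would undergo only the recent ones:
  rule 3 (pre-nasal raising): vembodu → vimbodu
  rule 4 (glide loss): no change (vimbodu)
  ⇒ as a loan: vimbodu
Kaneku 'vimbodu' matches the loan outcome 'vimbodu', not the inherited 'vimbutu' — it skipped the early Kaneku changes, so it was borrowed from Setasen.

borrowed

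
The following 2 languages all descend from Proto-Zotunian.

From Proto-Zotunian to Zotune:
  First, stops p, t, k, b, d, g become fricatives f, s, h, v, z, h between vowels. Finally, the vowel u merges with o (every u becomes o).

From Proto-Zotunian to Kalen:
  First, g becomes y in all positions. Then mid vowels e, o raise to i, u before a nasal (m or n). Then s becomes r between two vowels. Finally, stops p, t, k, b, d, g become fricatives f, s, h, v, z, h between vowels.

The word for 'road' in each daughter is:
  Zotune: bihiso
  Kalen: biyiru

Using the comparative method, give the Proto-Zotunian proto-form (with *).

Position 6: Zotune has o, Kalen has u. Taking the neighbouring segments as reconstructed: Zotune o could go back to *o or *u; Kalen u can only go back to *u — the one source consistent with every daughter is *u.
Position 3: Zotune has h, Kalen has y. Taking the neighbouring segments as reconstructed: Zotune h could go back to *k or *g or *h; Kalen y could go back to *g or *y — the one source consistent with every daughter is *g.
Verify the candidate proto-form against each daughter:
Zotune: *bigisu > bihisu > bihiso  (by intervocalic lenition, vowel merger)
Kalen: start from *bigisu.
  rule 1 (unconditioned shift): bigisu → biyisu
  rule 2: no change — biyisu
  rule 3 (rhotacism): biyisu → biyiru
  rule 4: no change — biyiru
  ⇒ Kalen biyiru
No other proto-form is consistent with every reflex, so the reconstruction is *bigisu.

*bigisu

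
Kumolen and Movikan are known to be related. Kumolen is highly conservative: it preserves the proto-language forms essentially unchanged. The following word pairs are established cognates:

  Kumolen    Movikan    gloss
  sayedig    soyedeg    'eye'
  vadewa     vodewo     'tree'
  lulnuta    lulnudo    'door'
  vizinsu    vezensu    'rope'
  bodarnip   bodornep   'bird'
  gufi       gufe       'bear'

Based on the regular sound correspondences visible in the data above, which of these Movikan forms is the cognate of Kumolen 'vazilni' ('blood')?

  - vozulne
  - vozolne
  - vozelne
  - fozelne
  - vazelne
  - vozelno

sayedig ~ soyedeg, vadewa ~ vodewo — Kumolen a corresponds to Movikan o after a consonant, before a consonant other than r, m, n, p, b, f, v.
sayedig ~ soyedeg, vizinsu ~ vezensu — Kumolen i corresponds to Movikan e after a consonant, before a consonant other than r, m, n, p, b, f, v.
gufi ~ gufe — Kumolen i corresponds to Movikan e word-finally.
Applying these to Kumolen 'vazilni':
  vazilni → vozilni   (a→o after a consonant, before a consonant other than r, m, n, p, b, f, v)
  vozilni → vozelni   (i→e after a consonant, before a consonant other than r, m, n, p, b, f, v)
  vozelni → vozelne   (i→e word-finally)
So the Movikan cognate is 'vozelne'.

vozelne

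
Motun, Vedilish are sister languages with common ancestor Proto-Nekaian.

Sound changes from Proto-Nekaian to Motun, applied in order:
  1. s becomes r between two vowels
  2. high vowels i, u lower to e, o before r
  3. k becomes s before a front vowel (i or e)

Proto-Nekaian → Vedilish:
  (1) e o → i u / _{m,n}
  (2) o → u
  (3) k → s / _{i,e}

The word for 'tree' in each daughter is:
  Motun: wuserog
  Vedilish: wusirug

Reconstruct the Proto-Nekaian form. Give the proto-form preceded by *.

Position 4: Motun has e, Vedilish has i. Taking the neighbouring segments as reconstructed: Motun e could go back to *e or *i; Vedilish i can only go back to *i — the one source consistent with every daughter is *i.
Position 3: Motun has s, Vedilish has s. Taking the neighbouring segments as reconstructed: Motun s can only go back to *k; Vedilish s could go back to *k or *s — the one source consistent with every daughter is *k.
Position 6: Motun has o, Vedilish has u. Taking the neighbouring segments as reconstructed: Motun o can only go back to *o; Vedilish u could go back to *o or *u — the one source consistent with every daughter is *o.
Verify the candidate proto-form against each daughter:
Motun: *wukirog > wukerog > wuserog  (by pre-rhotic lowering, palatalisation)
Vedilish: *wukirog > wukirug > wusirug  (by vowel merger, palatalisation)
Only *wukirog yields all of Motun wuserog, Vedilish wusirug.

*wukirog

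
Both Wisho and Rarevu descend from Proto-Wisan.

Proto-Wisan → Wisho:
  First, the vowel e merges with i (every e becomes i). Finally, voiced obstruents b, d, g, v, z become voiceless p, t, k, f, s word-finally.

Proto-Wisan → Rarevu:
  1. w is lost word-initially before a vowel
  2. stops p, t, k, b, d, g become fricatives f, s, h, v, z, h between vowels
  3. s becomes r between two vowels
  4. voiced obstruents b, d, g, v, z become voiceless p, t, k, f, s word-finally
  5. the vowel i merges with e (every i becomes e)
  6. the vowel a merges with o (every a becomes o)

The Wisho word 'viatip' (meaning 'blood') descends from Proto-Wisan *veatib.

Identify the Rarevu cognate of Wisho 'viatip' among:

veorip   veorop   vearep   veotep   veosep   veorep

veorep

Rarevu: *veatib
  veatib (rule 1 does not apply)
  veatib → veasib   [intervocalic lenition]
  veasib → vearib   [rhotacism]
  vearib → vearip   [final devoicing]
  vearip → vearep   [vowel merger]
  vearep → veorep   [vowel merger]
  giving Rarevu veorep.
The other candidates each miss or misapply at least one Rarevu change.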